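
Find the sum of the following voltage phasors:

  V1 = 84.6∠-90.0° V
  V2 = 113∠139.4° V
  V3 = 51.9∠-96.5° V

Step 1 — Convert each phasor to rectangular form:
  V1 = 84.6·(cos(-90.0°) + j·sin(-90.0°)) = 0 - j84.6 V
  V2 = 113·(cos(139.4°) + j·sin(139.4°)) = -85.8 + j73.54 V
  V3 = 51.9·(cos(-96.5°) + j·sin(-96.5°)) = -5.875 - j51.57 V
Step 2 — Sum components: V_total = -91.67 - j62.63 V.
Step 3 — Convert to polar: |V_total| = 111 V, ∠V_total = -145.7°.

V_total = 111∠-145.7° V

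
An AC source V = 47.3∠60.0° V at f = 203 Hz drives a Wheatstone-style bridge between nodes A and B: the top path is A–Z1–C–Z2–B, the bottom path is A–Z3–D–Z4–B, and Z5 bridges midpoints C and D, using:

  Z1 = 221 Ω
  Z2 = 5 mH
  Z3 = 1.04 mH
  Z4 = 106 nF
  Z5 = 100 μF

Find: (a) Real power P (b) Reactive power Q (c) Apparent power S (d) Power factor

Step 1 — Angular frequency: ω = 2π·f = 2π·203 = 1275 rad/s.
Step 2 — Component impedances:
  Z1: Z = R = 221 Ω
  Z2: Z = jωL = j·1275·0.005 = 0 + j6.377 Ω
  Z3: Z = jωL = j·1275·0.00104 = 0 + j1.327 Ω
  Z4: Z = 1/(jωC) = -j/(ω·C) = 0 - j7396 Ω
  Z5: Z = 1/(jωC) = -j/(ω·C) = 0 - j7.84 Ω
Step 3 — Bridge requires nodal analysis (the Z5 bridge couples midpoints C and D, so the two paths cannot be reduced to a simple series/parallel combination). Setting node B to ground and injecting 1 A at node A, the 3-node admittance system at A, C, D solves to V_A = Z_AB = 0.1917 - j0.1303 Ω = 0.2318∠-34.2° Ω.
Step 4 — Source phasor: V = 47.3∠60.0° V = 23.65 + j40.96 V.
Step 5 — Current: I = V / Z = -14.93 + j203.5 A = 204.1∠94.2° A.
Step 6 — Complex power: S = V·I* = 7983 - j5425 VA.
Step 7 — Real power: P = Re(S) = 7983 W.
Step 8 — Reactive power: Q = Im(S) = -5425 VAR.
Step 9 — Apparent power: |S| = 9652 VA.
Step 10 — Power factor: PF = P/|S| = 0.8271 (leading).

(a) P = 7983 W  (b) Q = -5425 VAR  (c) S = 9652 VA  (d) PF = 0.8271 (leading)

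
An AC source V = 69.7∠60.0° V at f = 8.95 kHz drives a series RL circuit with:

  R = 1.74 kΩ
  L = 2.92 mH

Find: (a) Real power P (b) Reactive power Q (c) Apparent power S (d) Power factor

Step 1 — Angular frequency: ω = 2π·f = 2π·8950 = 5.623e+04 rad/s.
Step 2 — Component impedances:
  R: Z = R = 1740 Ω
  L: Z = jωL = j·5.623e+04·0.00292 = 0 + j164.2 Ω
Step 3 — Series combination: Z_total = R + L = 1740 + j164.2 Ω = 1748∠5.4° Ω.
Step 4 — Source phasor: V = 69.7∠60.0° V = 34.85 + j60.36 V.
Step 5 — Current: I = V / Z = 0.0231 + j0.03251 A = 0.03988∠54.6° A.
Step 6 — Complex power: S = V·I* = 2.767 + j0.2612 VA.
Step 7 — Real power: P = Re(S) = 2.767 W.
Step 8 — Reactive power: Q = Im(S) = 0.2612 VAR.
Step 9 — Apparent power: |S| = 2.78 VA.
Step 10 — Power factor: PF = P/|S| = 0.9956 (lagging).

(a) P = 2.767 W  (b) Q = 0.2612 VAR  (c) S = 2.78 VA  (d) PF = 0.9956 (lagging)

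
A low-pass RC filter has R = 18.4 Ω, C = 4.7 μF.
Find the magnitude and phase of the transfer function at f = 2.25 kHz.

Step 1 — Angular frequency: ω = 2π·2250 = 1.414e+04 rad/s.
Step 2 — Transfer function: H(jω) = 1/(1 + jωRC).
Step 3 — Denominator: 1 + jωRC = 1 + j·1.414e+04·18.4·4.7e-06 = 1 + j1.223.
Step 4 — H = 0.4008 - j0.4901.
Step 5 — Magnitude: |H| = 0.6331 (-4.0 dB); phase: φ = -50.7°.

|H| = 0.6331 (-4.0 dB), φ = -50.7°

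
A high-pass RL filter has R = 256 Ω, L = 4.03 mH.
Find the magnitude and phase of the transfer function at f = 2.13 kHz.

Step 1 — Angular frequency: ω = 2π·2130 = 1.338e+04 rad/s.
Step 2 — Transfer function: H(jω) = jωL/(R + jωL).
Step 3 — Numerator jωL = j·53.93; denominator R + jωL = 256 + j53.93.
Step 4 — H = 0.0425 + j0.2017.
Step 5 — Magnitude: |H| = 0.2062 (-13.7 dB); phase: φ = 78.1°.

|H| = 0.2062 (-13.7 dB), φ = 78.1°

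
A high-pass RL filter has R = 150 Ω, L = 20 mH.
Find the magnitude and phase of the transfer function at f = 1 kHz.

Step 1 — Angular frequency: ω = 2π·1000 = 6283 rad/s.
Step 2 — Transfer function: H(jω) = jωL/(R + jωL).
Step 3 — Numerator jωL = j·125.7; denominator R + jωL = 150 + j125.7.
Step 4 — H = 0.4124 + j0.4923.
Step 5 — Magnitude: |H| = 0.6422 (-3.8 dB); phase: φ = 50.0°.

|H| = 0.6422 (-3.8 dB), φ = 50.0°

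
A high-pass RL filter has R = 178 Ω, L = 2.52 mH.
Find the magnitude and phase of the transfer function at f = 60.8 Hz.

Step 1 — Angular frequency: ω = 2π·60.8 = 382 rad/s.
Step 2 — Transfer function: H(jω) = jωL/(R + jωL).
Step 3 — Numerator jωL = j·0.9627; denominator R + jωL = 178 + j0.9627.
Step 4 — H = 2.925e-05 + j0.005408.
Step 5 — Magnitude: |H| = 0.005408 (-45.3 dB); phase: φ = 89.7°.

|H| = 0.005408 (-45.3 dB), φ = 89.7°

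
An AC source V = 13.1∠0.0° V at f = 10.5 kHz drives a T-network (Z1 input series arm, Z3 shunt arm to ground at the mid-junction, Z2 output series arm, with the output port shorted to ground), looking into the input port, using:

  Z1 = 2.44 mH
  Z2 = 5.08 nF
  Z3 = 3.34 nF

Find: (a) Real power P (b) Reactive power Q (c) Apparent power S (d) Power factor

Step 1 — Angular frequency: ω = 2π·f = 2π·1.05e+04 = 6.597e+04 rad/s.
Step 2 — Component impedances:
  Z1: Z = jωL = j·6.597e+04·0.00244 = 0 + j161 Ω
  Z2: Z = 1/(jωC) = -j/(ω·C) = 0 - j2984 Ω
  Z3: Z = 1/(jωC) = -j/(ω·C) = 0 - j4538 Ω
Step 3 — With the output port shorted to ground, the output series arm Z2 runs from the junction to ground; the shunt arm Z3 also runs from the junction to ground. They appear in parallel: Z3 || Z2 = 0 - j1800 Ω.
Step 4 — Series with input arm Z1: Z_in = Z1 + (Z3 || Z2) = 0 - j1639 Ω = 1639∠-90.0° Ω.
Step 5 — Source phasor: V = 13.1∠0.0° V = 13.1 V.
Step 6 — Current: I = V / Z = 0 + j0.007992 A = 0.007992∠90.0° A.
Step 7 — Complex power: S = V·I* = 0 - j0.1047 VA.
Step 8 — Real power: P = Re(S) = 0 W.
Step 9 — Reactive power: Q = Im(S) = -0.1047 VAR.
Step 10 — Apparent power: |S| = 0.1047 VA.
Step 11 — Power factor: PF = P/|S| = 0 (leading).

(a) P = 0 W  (b) Q = -0.1047 VAR  (c) S = 0.1047 VA  (d) PF = 0 (leading)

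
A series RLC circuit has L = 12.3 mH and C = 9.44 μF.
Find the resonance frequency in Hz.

Step 1 — Resonance condition Im(Z)=0 gives ω₀ = 1/√(LC).
Step 2 — ω₀ = 1/√(0.0123·9.44e-06) = 2935 rad/s.
Step 3 — f₀ = ω₀/(2π) = 467.1 Hz.

f₀ = 467.1 Hz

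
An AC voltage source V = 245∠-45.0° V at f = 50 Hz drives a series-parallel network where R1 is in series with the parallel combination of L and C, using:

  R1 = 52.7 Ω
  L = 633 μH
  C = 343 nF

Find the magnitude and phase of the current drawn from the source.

Step 1 — Angular frequency: ω = 2π·f = 2π·50 = 314.2 rad/s.
Step 2 — Component impedances:
  R1: Z = R = 52.7 Ω
  L: Z = jωL = j·314.2·0.000633 = 0 + j0.1989 Ω
  C: Z = 1/(jωC) = -j/(ω·C) = 0 - j9280 Ω
Step 3 — Parallel branch: L || C = 1/(1/L + 1/C) = 0 + j0.1989 Ω.
Step 4 — Series with R1: Z_total = R1 + (L || C) = 52.7 + j0.1989 Ω = 52.7∠0.2° Ω.
Step 5 — Source phasor: V = 245∠-45.0° V = 173.2 - j173.2 V.
Step 6 — Ohm's law: I = V / Z_total = (173.2 - j173.2) / (52.7 + j0.1989) = 3.275 - j3.3 A.
Step 7 — Convert to polar: |I| = 4.649 A, ∠I = -45.2°.

I = 4.649∠-45.2° A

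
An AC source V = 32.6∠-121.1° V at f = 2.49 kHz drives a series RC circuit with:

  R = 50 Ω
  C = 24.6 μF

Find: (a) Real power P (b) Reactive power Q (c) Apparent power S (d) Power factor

Step 1 — Angular frequency: ω = 2π·f = 2π·2490 = 1.565e+04 rad/s.
Step 2 — Component impedances:
  R: Z = R = 50 Ω
  C: Z = 1/(jωC) = -j/(ω·C) = 0 - j2.598 Ω
Step 3 — Series combination: Z_total = R + C = 50 - j2.598 Ω = 50.07∠-3.0° Ω.
Step 4 — Source phasor: V = 32.6∠-121.1° V = -16.84 - j27.91 V.
Step 5 — Current: I = V / Z = -0.3069 - j0.5742 A = 0.6511∠-118.1° A.
Step 6 — Complex power: S = V·I* = 21.2 - j1.102 VA.
Step 7 — Real power: P = Re(S) = 21.2 W.
Step 8 — Reactive power: Q = Im(S) = -1.102 VAR.
Step 9 — Apparent power: |S| = 21.23 VA.
Step 10 — Power factor: PF = P/|S| = 0.9987 (leading).

(a) P = 21.2 W  (b) Q = -1.102 VAR  (c) S = 21.23 VA  (d) PF = 0.9987 (leading)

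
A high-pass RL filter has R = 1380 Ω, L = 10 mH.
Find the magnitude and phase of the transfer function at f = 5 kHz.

Step 1 — Angular frequency: ω = 2π·5000 = 3.142e+04 rad/s.
Step 2 — Transfer function: H(jω) = jωL/(R + jωL).
Step 3 — Numerator jωL = j·314.2; denominator R + jωL = 1380 + j314.2.
Step 4 — H = 0.04927 + j0.2164.
Step 5 — Magnitude: |H| = 0.222 (-13.1 dB); phase: φ = 77.2°.

|H| = 0.222 (-13.1 dB), φ = 77.2°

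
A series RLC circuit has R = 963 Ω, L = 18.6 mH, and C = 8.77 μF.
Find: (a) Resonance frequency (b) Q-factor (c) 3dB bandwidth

Step 1 — Resonance: ω₀ = 1/√(LC) = 1/√(0.0186·8.77e-06) = 2476 rad/s.
Step 2 — f₀ = ω₀/(2π) = 394.1 Hz.
Step 3 — Series Q: Q = ω₀L/R = 2476·0.0186/963 = 0.04782.
Step 4 — Bandwidth: Δω = ω₀/Q = 5.177e+04 rad/s; BW = Δω/(2π) = 8240 Hz.

(a) f₀ = 394.1 Hz  (b) Q = 0.04782  (c) BW = 8240 Hz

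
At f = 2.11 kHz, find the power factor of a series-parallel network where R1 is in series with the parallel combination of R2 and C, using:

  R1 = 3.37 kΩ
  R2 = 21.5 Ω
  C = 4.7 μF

Step 1 — Angular frequency: ω = 2π·f = 2π·2110 = 1.326e+04 rad/s.
Step 2 — Component impedances:
  R1: Z = R = 3370 Ω
  R2: Z = R = 21.5 Ω
  C: Z = 1/(jωC) = -j/(ω·C) = 0 - j16.05 Ω
Step 3 — Parallel branch: R2 || C = 1/(1/R2 + 1/C) = 7.693 - j10.31 Ω.
Step 4 — Series with R1: Z_total = R1 + (R2 || C) = 3378 - j10.31 Ω = 3378∠-0.2° Ω.
Step 5 — Power factor: PF = cos(φ) = Re(Z)/|Z| = 3378/3378 = 1.
Step 6 — Type: Im(Z) = -10.31 ⇒ leading (phase φ = -0.2°).

PF = 1 (leading, φ = -0.2°)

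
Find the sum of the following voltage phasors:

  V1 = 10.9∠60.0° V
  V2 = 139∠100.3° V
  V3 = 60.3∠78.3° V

Step 1 — Convert each phasor to rectangular form:
  V1 = 10.9·(cos(60.0°) + j·sin(60.0°)) = 5.45 + j9.44 V
  V2 = 139·(cos(100.3°) + j·sin(100.3°)) = -24.85 + j136.8 V
  V3 = 60.3·(cos(78.3°) + j·sin(78.3°)) = 12.23 + j59.05 V
Step 2 — Sum components: V_total = -7.175 + j205.2 V.
Step 3 — Convert to polar: |V_total| = 205.4 V, ∠V_total = 92.0°.

V_total = 205.4∠92.0° V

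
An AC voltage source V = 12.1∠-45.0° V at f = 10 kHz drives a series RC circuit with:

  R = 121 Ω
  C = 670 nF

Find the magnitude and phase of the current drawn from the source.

Step 1 — Angular frequency: ω = 2π·f = 2π·1e+04 = 6.283e+04 rad/s.
Step 2 — Component impedances:
  R: Z = R = 121 Ω
  C: Z = 1/(jωC) = -j/(ω·C) = 0 - j23.75 Ω
Step 3 — Series combination: Z_total = R + C = 121 - j23.75 Ω = 123.3∠-11.1° Ω.
Step 4 — Source phasor: V = 12.1∠-45.0° V = 8.556 - j8.556 V.
Step 5 — Ohm's law: I = V / Z_total = (8.556 - j8.556) / (121 - j23.75) = 0.08145 - j0.05472 A.
Step 6 — Convert to polar: |I| = 0.09813 A, ∠I = -33.9°.

I = 0.09813∠-33.9° A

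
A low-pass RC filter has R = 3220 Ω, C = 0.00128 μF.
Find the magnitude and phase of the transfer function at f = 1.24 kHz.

Step 1 — Angular frequency: ω = 2π·1240 = 7791 rad/s.
Step 2 — Transfer function: H(jω) = 1/(1 + jωRC).
Step 3 — Denominator: 1 + jωRC = 1 + j·7791·3220·1.28e-09 = 1 + j0.03211.
Step 4 — H = 0.999 - j0.03208.
Step 5 — Magnitude: |H| = 0.9995 (-0.0 dB); phase: φ = -1.8°.

|H| = 0.9995 (-0.0 dB), φ = -1.8°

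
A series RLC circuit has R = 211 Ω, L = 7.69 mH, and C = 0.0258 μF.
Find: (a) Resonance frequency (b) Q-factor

Step 1 — Resonance condition Im(Z)=0 gives ω₀ = 1/√(LC).
Step 2 — ω₀ = 1/√(0.00769·2.58e-08) = 7.099e+04 rad/s.
Step 3 — f₀ = ω₀/(2π) = 1.13e+04 Hz.
Step 4 — Series Q: Q = ω₀L/R = 7.099e+04·0.00769/211 = 2.587.

(a) f₀ = 1.13e+04 Hz  (b) Q = 2.587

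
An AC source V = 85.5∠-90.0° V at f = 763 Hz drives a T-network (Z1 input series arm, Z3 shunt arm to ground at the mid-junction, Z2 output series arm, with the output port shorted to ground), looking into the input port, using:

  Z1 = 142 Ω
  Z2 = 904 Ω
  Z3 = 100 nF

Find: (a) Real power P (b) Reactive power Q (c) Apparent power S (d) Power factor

Step 1 — Angular frequency: ω = 2π·f = 2π·763 = 4794 rad/s.
Step 2 — Component impedances:
  Z1: Z = R = 142 Ω
  Z2: Z = R = 904 Ω
  Z3: Z = 1/(jωC) = -j/(ω·C) = 0 - j2086 Ω
Step 3 — With the output port shorted to ground, the output series arm Z2 runs from the junction to ground; the shunt arm Z3 also runs from the junction to ground. They appear in parallel: Z3 || Z2 = 761.1 - j329.8 Ω.
Step 4 — Series with input arm Z1: Z_in = Z1 + (Z3 || Z2) = 903.1 - j329.8 Ω = 961.4∠-20.1° Ω.
Step 5 — Source phasor: V = 85.5∠-90.0° V = 0 - j85.5 V.
Step 6 — Current: I = V / Z = 0.03051 - j0.08353 A = 0.08893∠-69.9° A.
Step 7 — Complex power: S = V·I* = 7.142 - j2.609 VA.
Step 8 — Real power: P = Re(S) = 7.142 W.
Step 9 — Reactive power: Q = Im(S) = -2.609 VAR.
Step 10 — Apparent power: |S| = 7.604 VA.
Step 11 — Power factor: PF = P/|S| = 0.9393 (leading).

(a) P = 7.142 W  (b) Q = -2.609 VAR  (c) S = 7.604 VA  (d) PF = 0.9393 (leading)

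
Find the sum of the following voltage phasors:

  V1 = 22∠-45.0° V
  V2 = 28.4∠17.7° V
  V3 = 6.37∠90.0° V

Step 1 — Convert each phasor to rectangular form:
  V1 = 22·(cos(-45.0°) + j·sin(-45.0°)) = 15.56 - j15.56 V
  V2 = 28.4·(cos(17.7°) + j·sin(17.7°)) = 27.06 + j8.635 V
  V3 = 6.37·(cos(90.0°) + j·sin(90.0°)) = 0 + j6.37 V
Step 2 — Sum components: V_total = 42.61 - j0.5518 V.
Step 3 — Convert to polar: |V_total| = 42.62 V, ∠V_total = -0.7°.

V_total = 42.62∠-0.7° V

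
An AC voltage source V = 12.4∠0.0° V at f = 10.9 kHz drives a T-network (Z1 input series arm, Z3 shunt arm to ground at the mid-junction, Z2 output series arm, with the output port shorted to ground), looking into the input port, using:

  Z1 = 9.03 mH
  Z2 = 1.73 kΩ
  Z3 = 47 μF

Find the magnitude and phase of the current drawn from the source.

Step 1 — Angular frequency: ω = 2π·f = 2π·1.09e+04 = 6.849e+04 rad/s.
Step 2 — Component impedances:
  Z1: Z = jωL = j·6.849e+04·0.00903 = 0 + j618.4 Ω
  Z2: Z = R = 1730 Ω
  Z3: Z = 1/(jωC) = -j/(ω·C) = 0 - j0.3107 Ω
Step 3 — With the output port shorted to ground, the output series arm Z2 runs from the junction to ground; the shunt arm Z3 also runs from the junction to ground. They appear in parallel: Z3 || Z2 = 5.579e-05 - j0.3107 Ω.
Step 4 — Series with input arm Z1: Z_in = Z1 + (Z3 || Z2) = 5.579e-05 + j618.1 Ω = 618.1∠90.0° Ω.
Step 5 — Source phasor: V = 12.4∠0.0° V = 12.4 V.
Step 6 — Ohm's law: I = V / Z_total = (12.4) / (5.579e-05 + j618.1) = 1.811e-09 - j0.02006 A.
Step 7 — Convert to polar: |I| = 0.02006 A, ∠I = -90.0°.

I = 0.02006∠-90.0° A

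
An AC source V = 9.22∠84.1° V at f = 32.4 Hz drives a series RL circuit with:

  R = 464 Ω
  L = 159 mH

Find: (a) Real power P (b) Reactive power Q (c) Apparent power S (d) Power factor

Step 1 — Angular frequency: ω = 2π·f = 2π·32.4 = 203.6 rad/s.
Step 2 — Component impedances:
  R: Z = R = 464 Ω
  L: Z = jωL = j·203.6·0.159 = 0 + j32.37 Ω
Step 3 — Series combination: Z_total = R + L = 464 + j32.37 Ω = 465.1∠4.0° Ω.
Step 4 — Source phasor: V = 9.22∠84.1° V = 0.9477 + j9.171 V.
Step 5 — Current: I = V / Z = 0.003405 + j0.01953 A = 0.01982∠80.1° A.
Step 6 — Complex power: S = V·I* = 0.1823 + j0.01272 VA.
Step 7 — Real power: P = Re(S) = 0.1823 W.
Step 8 — Reactive power: Q = Im(S) = 0.01272 VAR.
Step 9 — Apparent power: |S| = 0.1828 VA.
Step 10 — Power factor: PF = P/|S| = 0.9976 (lagging).

(a) P = 0.1823 W  (b) Q = 0.01272 VAR  (c) S = 0.1828 VA  (d) PF = 0.9976 (lagging)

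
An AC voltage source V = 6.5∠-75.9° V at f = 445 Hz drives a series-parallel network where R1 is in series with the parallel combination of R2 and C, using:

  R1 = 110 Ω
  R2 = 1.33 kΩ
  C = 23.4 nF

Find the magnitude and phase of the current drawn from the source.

Step 1 — Angular frequency: ω = 2π·f = 2π·445 = 2796 rad/s.
Step 2 — Component impedances:
  R1: Z = R = 110 Ω
  R2: Z = R = 1330 Ω
  C: Z = 1/(jωC) = -j/(ω·C) = 0 - j1.528e+04 Ω
Step 3 — Parallel branch: R2 || C = 1/(1/R2 + 1/C) = 1320 - j114.9 Ω.
Step 4 — Series with R1: Z_total = R1 + (R2 || C) = 1430 - j114.9 Ω = 1435∠-4.6° Ω.
Step 5 — Source phasor: V = 6.5∠-75.9° V = 1.583 - j6.304 V.
Step 6 — Ohm's law: I = V / Z_total = (1.583 - j6.304) / (1430 - j114.9) = 0.001452 - j0.004292 A.
Step 7 — Convert to polar: |I| = 0.004531 A, ∠I = -71.3°.

I = 0.004531∠-71.3° A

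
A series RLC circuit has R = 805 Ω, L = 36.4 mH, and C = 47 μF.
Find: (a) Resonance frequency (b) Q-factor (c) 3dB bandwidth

Step 1 — Resonance condition Im(Z)=0 gives ω₀ = 1/√(LC).
Step 2 — ω₀ = 1/√(0.0364·4.7e-05) = 764.5 rad/s.
Step 3 — f₀ = ω₀/(2π) = 121.7 Hz.
Step 4 — Series Q: Q = ω₀L/R = 764.5·0.0364/805 = 0.03457.
Step 5 — 3dB bandwidth: Δω = ω₀/Q = 2.212e+04 rad/s; BW = Δω/(2π) = 3520 Hz.

(a) f₀ = 121.7 Hz  (b) Q = 0.03457  (c) BW = 3520 Hz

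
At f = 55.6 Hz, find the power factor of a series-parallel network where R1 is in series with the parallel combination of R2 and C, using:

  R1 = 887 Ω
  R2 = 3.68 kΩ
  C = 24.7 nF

Step 1 — Angular frequency: ω = 2π·f = 2π·55.6 = 349.3 rad/s.
Step 2 — Component impedances:
  R1: Z = R = 887 Ω
  R2: Z = R = 3680 Ω
  C: Z = 1/(jωC) = -j/(ω·C) = 0 - j1.159e+05 Ω
Step 3 — Parallel branch: R2 || C = 1/(1/R2 + 1/C) = 3676 - j116.7 Ω.
Step 4 — Series with R1: Z_total = R1 + (R2 || C) = 4563 - j116.7 Ω = 4565∠-1.5° Ω.
Step 5 — Power factor: PF = cos(φ) = Re(Z)/|Z| = 4563.3/4564.8 = 0.9997.
Step 6 — Type: Im(Z) = -116.7 ⇒ leading (phase φ = -1.5°).

PF = 0.9997 (leading, φ = -1.5°)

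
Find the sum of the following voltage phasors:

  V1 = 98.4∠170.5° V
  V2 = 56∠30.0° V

Step 1 — Convert each phasor to rectangular form:
  V1 = 98.4·(cos(170.5°) + j·sin(170.5°)) = -97.05 + j16.24 V
  V2 = 56·(cos(30.0°) + j·sin(30.0°)) = 48.5 + j28 V
Step 2 — Sum components: V_total = -48.55 + j44.24 V.
Step 3 — Convert to polar: |V_total| = 65.69 V, ∠V_total = 137.7°.

V_total = 65.69∠137.7° V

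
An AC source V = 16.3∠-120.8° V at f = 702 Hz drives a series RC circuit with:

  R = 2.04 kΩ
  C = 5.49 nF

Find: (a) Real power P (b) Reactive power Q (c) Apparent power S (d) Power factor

Step 1 — Angular frequency: ω = 2π·f = 2π·702 = 4411 rad/s.
Step 2 — Component impedances:
  R: Z = R = 2040 Ω
  C: Z = 1/(jωC) = -j/(ω·C) = 0 - j4.13e+04 Ω
Step 3 — Series combination: Z_total = R + C = 2040 - j4.13e+04 Ω = 4.135e+04∠-87.2° Ω.
Step 4 — Source phasor: V = 16.3∠-120.8° V = -8.346 - j14 V.
Step 5 — Current: I = V / Z = 0.0003283 - j0.0002183 A = 0.0003942∠-33.6° A.
Step 6 — Complex power: S = V·I* = 0.000317 - j0.006418 VA.
Step 7 — Real power: P = Re(S) = 0.000317 W.
Step 8 — Reactive power: Q = Im(S) = -0.006418 VAR.
Step 9 — Apparent power: |S| = 0.006426 VA.
Step 10 — Power factor: PF = P/|S| = 0.04934 (leading).

(a) P = 0.000317 W  (b) Q = -0.006418 VAR  (c) S = 0.006426 VA  (d) PF = 0.04934 (leading)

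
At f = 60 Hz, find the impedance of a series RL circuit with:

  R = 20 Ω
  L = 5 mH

Step 1 — Angular frequency: ω = 2π·f = 2π·60 = 377 rad/s.
Step 2 — Component impedances:
  R: Z = R = 20 Ω
  L: Z = jωL = j·377·0.005 = 0 + j1.885 Ω
Step 3 — Series combination: Z_total = R + L = 20 + j1.885 Ω = 20.09∠5.4° Ω.

Z = 20 + j1.885 Ω = 20.09∠5.4° Ω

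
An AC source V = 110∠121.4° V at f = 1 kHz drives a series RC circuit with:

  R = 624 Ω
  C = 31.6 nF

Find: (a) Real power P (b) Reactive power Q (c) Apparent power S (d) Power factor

Step 1 — Angular frequency: ω = 2π·f = 2π·1000 = 6283 rad/s.
Step 2 — Component impedances:
  R: Z = R = 624 Ω
  C: Z = 1/(jωC) = -j/(ω·C) = 0 - j5037 Ω
Step 3 — Series combination: Z_total = R + C = 624 - j5037 Ω = 5075∠-82.9° Ω.
Step 4 — Source phasor: V = 110∠121.4° V = -57.31 + j93.89 V.
Step 5 — Current: I = V / Z = -0.01975 - j0.008932 A = 0.02167∠-155.7° A.
Step 6 — Complex power: S = V·I* = 0.2931 - j2.366 VA.
Step 7 — Real power: P = Re(S) = 0.2931 W.
Step 8 — Reactive power: Q = Im(S) = -2.366 VAR.
Step 9 — Apparent power: |S| = 2.384 VA.
Step 10 — Power factor: PF = P/|S| = 0.123 (leading).

(a) P = 0.2931 W  (b) Q = -2.366 VAR  (c) S = 2.384 VA  (d) PF = 0.123 (leading)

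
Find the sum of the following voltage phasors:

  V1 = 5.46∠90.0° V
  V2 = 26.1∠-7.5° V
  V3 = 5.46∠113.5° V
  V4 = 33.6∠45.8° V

Step 1 — Convert each phasor to rectangular form:
  V1 = 5.46·(cos(90.0°) + j·sin(90.0°)) = 0 + j5.46 V
  V2 = 26.1·(cos(-7.5°) + j·sin(-7.5°)) = 25.88 - j3.407 V
  V3 = 5.46·(cos(113.5°) + j·sin(113.5°)) = -2.177 + j5.007 V
  V4 = 33.6·(cos(45.8°) + j·sin(45.8°)) = 23.42 + j24.09 V
Step 2 — Sum components: V_total = 47.12 + j31.15 V.
Step 3 — Convert to polar: |V_total| = 56.49 V, ∠V_total = 33.5°.

V_total = 56.49∠33.5° V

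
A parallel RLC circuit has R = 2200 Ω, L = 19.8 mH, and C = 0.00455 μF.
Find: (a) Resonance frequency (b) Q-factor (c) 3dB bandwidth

Step 1 — Resonance: ω₀ = 1/√(LC) = 1/√(0.0198·4.55e-09) = 1.054e+05 rad/s.
Step 2 — f₀ = ω₀/(2π) = 1.677e+04 Hz.
Step 3 — Parallel Q: Q = R/(ω₀L) = 2200/(1.054e+05·0.0198) = 1.055.
Step 4 — Bandwidth: Δω = ω₀/Q = 9.99e+04 rad/s; BW = Δω/(2π) = 1.59e+04 Hz.

(a) f₀ = 1.677e+04 Hz  (b) Q = 1.055  (c) BW = 1.59e+04 Hz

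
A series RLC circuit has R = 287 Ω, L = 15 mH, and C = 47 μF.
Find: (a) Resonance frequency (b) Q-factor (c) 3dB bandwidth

Step 1 — Resonance condition Im(Z)=0 gives ω₀ = 1/√(LC).
Step 2 — ω₀ = 1/√(0.015·4.7e-05) = 1191 rad/s.
Step 3 — f₀ = ω₀/(2π) = 189.6 Hz.
Step 4 — Series Q: Q = ω₀L/R = 1191·0.015/287 = 0.06225.
Step 5 — 3dB bandwidth: Δω = ω₀/Q = 1.913e+04 rad/s; BW = Δω/(2π) = 3045 Hz.

(a) f₀ = 189.6 Hz  (b) Q = 0.06225  (c) BW = 3045 Hz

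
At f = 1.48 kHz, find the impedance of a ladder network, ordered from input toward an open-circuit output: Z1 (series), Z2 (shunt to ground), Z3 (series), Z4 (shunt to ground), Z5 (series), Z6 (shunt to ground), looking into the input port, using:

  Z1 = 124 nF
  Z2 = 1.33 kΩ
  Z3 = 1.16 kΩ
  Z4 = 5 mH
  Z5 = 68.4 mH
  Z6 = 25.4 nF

Step 1 — Angular frequency: ω = 2π·f = 2π·1480 = 9299 rad/s.
Step 2 — Component impedances:
  Z1: Z = 1/(jωC) = -j/(ω·C) = 0 - j867.2 Ω
  Z2: Z = R = 1330 Ω
  Z3: Z = R = 1160 Ω
  Z4: Z = jωL = j·9299·0.005 = 0 + j46.5 Ω
  Z5: Z = jωL = j·9299·0.0684 = 0 + j636.1 Ω
  Z6: Z = 1/(jωC) = -j/(ω·C) = 0 - j4234 Ω
Step 3 — Ladder network (open output): work backward from the far end, alternating series and parallel combinations. Z_in = 619.9 - j853.8 Ω = 1055∠-54.0° Ω.

Z = 619.9 - j853.8 Ω = 1055∠-54.0° Ω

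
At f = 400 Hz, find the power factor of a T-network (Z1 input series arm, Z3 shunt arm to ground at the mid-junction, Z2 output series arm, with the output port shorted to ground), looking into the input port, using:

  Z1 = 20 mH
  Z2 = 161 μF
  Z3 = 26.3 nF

Step 1 — Angular frequency: ω = 2π·f = 2π·400 = 2513 rad/s.
Step 2 — Component impedances:
  Z1: Z = jωL = j·2513·0.02 = 0 + j50.27 Ω
  Z2: Z = 1/(jωC) = -j/(ω·C) = 0 - j2.471 Ω
  Z3: Z = 1/(jωC) = -j/(ω·C) = 0 - j1.513e+04 Ω
Step 3 — With the output port shorted to ground, the output series arm Z2 runs from the junction to ground; the shunt arm Z3 also runs from the junction to ground. They appear in parallel: Z3 || Z2 = 0 - j2.471 Ω.
Step 4 — Series with input arm Z1: Z_in = Z1 + (Z3 || Z2) = 0 + j47.79 Ω = 47.79∠90.0° Ω.
Step 5 — Power factor: PF = cos(φ) = Re(Z)/|Z| = 0/47.79 = 0.
Step 6 — Type: Im(Z) = 47.79 ⇒ lagging (phase φ = 90.0°).

PF = 0 (lagging, φ = 90.0°)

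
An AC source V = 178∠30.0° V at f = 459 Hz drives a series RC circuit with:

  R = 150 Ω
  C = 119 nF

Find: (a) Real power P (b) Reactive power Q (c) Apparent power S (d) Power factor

Step 1 — Angular frequency: ω = 2π·f = 2π·459 = 2884 rad/s.
Step 2 — Component impedances:
  R: Z = R = 150 Ω
  C: Z = 1/(jωC) = -j/(ω·C) = 0 - j2914 Ω
Step 3 — Series combination: Z_total = R + C = 150 - j2914 Ω = 2918∠-87.1° Ω.
Step 4 — Source phasor: V = 178∠30.0° V = 154.2 + j89 V.
Step 5 — Current: I = V / Z = -0.02775 + j0.05433 A = 0.06101∠117.1° A.
Step 6 — Complex power: S = V·I* = 0.5583 - j10.85 VA.
Step 7 — Real power: P = Re(S) = 0.5583 W.
Step 8 — Reactive power: Q = Im(S) = -10.85 VAR.
Step 9 — Apparent power: |S| = 10.86 VA.
Step 10 — Power factor: PF = P/|S| = 0.05141 (leading).

(a) P = 0.5583 W  (b) Q = -10.85 VAR  (c) S = 10.86 VA  (d) PF = 0.05141 (leading)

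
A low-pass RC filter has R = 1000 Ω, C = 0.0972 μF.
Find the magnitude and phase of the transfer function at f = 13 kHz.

Step 1 — Angular frequency: ω = 2π·1.3e+04 = 8.168e+04 rad/s.
Step 2 — Transfer function: H(jω) = 1/(1 + jωRC).
Step 3 — Denominator: 1 + jωRC = 1 + j·8.168e+04·1000·9.72e-08 = 1 + j7.939.
Step 4 — H = 0.01562 - j0.124.
Step 5 — Magnitude: |H| = 0.125 (-18.1 dB); phase: φ = -82.8°.

|H| = 0.125 (-18.1 dB), φ = -82.8°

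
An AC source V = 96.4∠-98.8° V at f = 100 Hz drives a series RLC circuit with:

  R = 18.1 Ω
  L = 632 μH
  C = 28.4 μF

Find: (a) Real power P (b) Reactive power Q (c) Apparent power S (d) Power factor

Step 1 — Angular frequency: ω = 2π·f = 2π·100 = 628.3 rad/s.
Step 2 — Component impedances:
  R: Z = R = 18.1 Ω
  L: Z = jωL = j·628.3·0.000632 = 0 + j0.3971 Ω
  C: Z = 1/(jωC) = -j/(ω·C) = 0 - j56.04 Ω
Step 3 — Series combination: Z_total = R + L + C = 18.1 - j55.64 Ω = 58.51∠-72.0° Ω.
Step 4 — Source phasor: V = 96.4∠-98.8° V = -14.75 - j95.27 V.
Step 5 — Current: I = V / Z = 1.47 - j0.7433 A = 1.647∠-26.8° A.
Step 6 — Complex power: S = V·I* = 49.13 - j151 VA.
Step 7 — Real power: P = Re(S) = 49.13 W.
Step 8 — Reactive power: Q = Im(S) = -151 VAR.
Step 9 — Apparent power: |S| = 158.8 VA.
Step 10 — Power factor: PF = P/|S| = 0.3093 (leading).

(a) P = 49.13 W  (b) Q = -151 VAR  (c) S = 158.8 VA  (d) PF = 0.3093 (leading)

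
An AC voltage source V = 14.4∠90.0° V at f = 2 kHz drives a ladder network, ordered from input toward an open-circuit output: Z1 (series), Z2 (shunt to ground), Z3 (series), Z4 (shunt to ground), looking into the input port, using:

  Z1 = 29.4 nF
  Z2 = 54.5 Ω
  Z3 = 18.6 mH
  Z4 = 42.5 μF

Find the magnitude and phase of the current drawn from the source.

Step 1 — Angular frequency: ω = 2π·f = 2π·2000 = 1.257e+04 rad/s.
Step 2 — Component impedances:
  Z1: Z = 1/(jωC) = -j/(ω·C) = 0 - j2707 Ω
  Z2: Z = R = 54.5 Ω
  Z3: Z = jωL = j·1.257e+04·0.0186 = 0 + j233.7 Ω
  Z4: Z = 1/(jωC) = -j/(ω·C) = 0 - j1.872 Ω
Step 3 — Ladder network (open output): work backward from the far end, alternating series and parallel combinations. Z_in = 51.65 - j2695 Ω = 2695∠-88.9° Ω.
Step 4 — Source phasor: V = 14.4∠90.0° V = 0 + j14.4 V.
Step 5 — Ohm's law: I = V / Z_total = (0 + j14.4) / (51.65 - j2695) = -0.005342 + j0.0001024 A.
Step 6 — Convert to polar: |I| = 0.005343 A, ∠I = 178.9°.

I = 0.005343∠178.9° A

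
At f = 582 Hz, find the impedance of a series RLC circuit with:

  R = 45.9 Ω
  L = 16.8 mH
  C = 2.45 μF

Step 1 — Angular frequency: ω = 2π·f = 2π·582 = 3657 rad/s.
Step 2 — Component impedances:
  R: Z = R = 45.9 Ω
  L: Z = jωL = j·3657·0.0168 = 0 + j61.43 Ω
  C: Z = 1/(jωC) = -j/(ω·C) = 0 - j111.6 Ω
Step 3 — Series combination: Z_total = R + L + C = 45.9 - j50.18 Ω = 68.01∠-47.6° Ω.

Z = 45.9 - j50.18 Ω = 68.01∠-47.6° Ω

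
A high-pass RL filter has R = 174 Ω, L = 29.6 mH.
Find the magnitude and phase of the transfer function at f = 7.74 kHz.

Step 1 — Angular frequency: ω = 2π·7740 = 4.863e+04 rad/s.
Step 2 — Transfer function: H(jω) = jωL/(R + jωL).
Step 3 — Numerator jωL = j·1440; denominator R + jωL = 174 + j1440.
Step 4 — H = 0.9856 + j0.1191.
Step 5 — Magnitude: |H| = 0.9928 (-0.1 dB); phase: φ = 6.9°.

|H| = 0.9928 (-0.1 dB), φ = 6.9°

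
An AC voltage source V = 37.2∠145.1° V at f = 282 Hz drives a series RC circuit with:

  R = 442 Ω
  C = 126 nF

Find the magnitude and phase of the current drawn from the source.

Step 1 — Angular frequency: ω = 2π·f = 2π·282 = 1772 rad/s.
Step 2 — Component impedances:
  R: Z = R = 442 Ω
  C: Z = 1/(jωC) = -j/(ω·C) = 0 - j4479 Ω
Step 3 — Series combination: Z_total = R + C = 442 - j4479 Ω = 4501∠-84.4° Ω.
Step 4 — Source phasor: V = 37.2∠145.1° V = -30.51 + j21.28 V.
Step 5 — Ohm's law: I = V / Z_total = (-30.51 + j21.28) / (442 - j4479) = -0.005372 - j0.006281 A.
Step 6 — Convert to polar: |I| = 0.008265 A, ∠I = -130.5°.

I = 0.008265∠-130.5° A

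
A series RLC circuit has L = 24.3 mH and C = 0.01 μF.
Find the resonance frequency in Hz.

Step 1 — Resonance condition Im(Z)=0 gives ω₀ = 1/√(LC).
Step 2 — ω₀ = 1/√(0.0243·1e-08) = 6.415e+04 rad/s.
Step 3 — f₀ = ω₀/(2π) = 1.021e+04 Hz.

f₀ = 1.021e+04 Hz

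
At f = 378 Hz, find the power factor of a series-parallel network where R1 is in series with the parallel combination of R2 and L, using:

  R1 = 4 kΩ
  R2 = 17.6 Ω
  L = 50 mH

Step 1 — Angular frequency: ω = 2π·f = 2π·378 = 2375 rad/s.
Step 2 — Component impedances:
  R1: Z = R = 4000 Ω
  R2: Z = R = 17.6 Ω
  L: Z = jωL = j·2375·0.05 = 0 + j118.8 Ω
Step 3 — Parallel branch: R2 || L = 1/(1/R2 + 1/L) = 17.22 + j2.552 Ω.
Step 4 — Series with R1: Z_total = R1 + (R2 || L) = 4017 + j2.552 Ω = 4017∠0.0° Ω.
Step 5 — Power factor: PF = cos(φ) = Re(Z)/|Z| = 4017/4017 = 1.
Step 6 — Type: Im(Z) = 2.552 ⇒ lagging (phase φ = 0.0°).

PF = 1 (lagging, φ = 0.0°)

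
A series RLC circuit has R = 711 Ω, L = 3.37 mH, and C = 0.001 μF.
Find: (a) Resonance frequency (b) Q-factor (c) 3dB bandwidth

Step 1 — Resonance condition Im(Z)=0 gives ω₀ = 1/√(LC).
Step 2 — ω₀ = 1/√(0.00337·1e-09) = 5.447e+05 rad/s.
Step 3 — f₀ = ω₀/(2π) = 8.67e+04 Hz.
Step 4 — Series Q: Q = ω₀L/R = 5.447e+05·0.00337/711 = 2.582.
Step 5 — 3dB bandwidth: Δω = ω₀/Q = 2.11e+05 rad/s; BW = Δω/(2π) = 3.358e+04 Hz.

(a) f₀ = 8.67e+04 Hz  (b) Q = 2.582  (c) BW = 3.358e+04 Hz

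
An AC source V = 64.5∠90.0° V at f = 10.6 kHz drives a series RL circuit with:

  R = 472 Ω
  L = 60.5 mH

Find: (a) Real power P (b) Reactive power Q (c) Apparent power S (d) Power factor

Step 1 — Angular frequency: ω = 2π·f = 2π·1.06e+04 = 6.66e+04 rad/s.
Step 2 — Component impedances:
  R: Z = R = 472 Ω
  L: Z = jωL = j·6.66e+04·0.0605 = 0 + j4029 Ω
Step 3 — Series combination: Z_total = R + L = 472 + j4029 Ω = 4057∠83.3° Ω.
Step 4 — Source phasor: V = 64.5∠90.0° V = 0 + j64.5 V.
Step 5 — Current: I = V / Z = 0.01579 + j0.00185 A = 0.0159∠6.7° A.
Step 6 — Complex power: S = V·I* = 0.1193 + j1.018 VA.
Step 7 — Real power: P = Re(S) = 0.1193 W.
Step 8 — Reactive power: Q = Im(S) = 1.018 VAR.
Step 9 — Apparent power: |S| = 1.025 VA.
Step 10 — Power factor: PF = P/|S| = 0.1163 (lagging).

(a) P = 0.1193 W  (b) Q = 1.018 VAR  (c) S = 1.025 VA  (d) PF = 0.1163 (lagging)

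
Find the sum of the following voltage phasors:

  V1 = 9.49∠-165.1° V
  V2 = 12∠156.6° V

Step 1 — Convert each phasor to rectangular form:
  V1 = 9.49·(cos(-165.1°) + j·sin(-165.1°)) = -9.171 - j2.44 V
  V2 = 12·(cos(156.6°) + j·sin(156.6°)) = -11.01 + j4.766 V
Step 2 — Sum components: V_total = -20.18 + j2.326 V.
Step 3 — Convert to polar: |V_total| = 20.32 V, ∠V_total = 173.4°.

V_total = 20.32∠173.4° V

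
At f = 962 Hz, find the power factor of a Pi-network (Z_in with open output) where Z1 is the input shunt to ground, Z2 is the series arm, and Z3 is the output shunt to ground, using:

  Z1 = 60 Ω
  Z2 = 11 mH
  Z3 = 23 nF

Step 1 — Angular frequency: ω = 2π·f = 2π·962 = 6044 rad/s.
Step 2 — Component impedances:
  Z1: Z = R = 60 Ω
  Z2: Z = jωL = j·6044·0.011 = 0 + j66.49 Ω
  Z3: Z = 1/(jωC) = -j/(ω·C) = 0 - j7193 Ω
Step 3 — With open output, the series arm Z2 and the output shunt Z3 appear in series to ground: Z2 + Z3 = 0 - j7127 Ω.
Step 4 — Parallel with input shunt Z1: Z_in = Z1 || (Z2 + Z3) = 60 - j0.5051 Ω = 60∠-0.5° Ω.
Step 5 — Power factor: PF = cos(φ) = Re(Z)/|Z| = 60/60 = 1.
Step 6 — Type: Im(Z) = -0.5051 ⇒ leading (phase φ = -0.5°).

PF = 1 (leading, φ = -0.5°)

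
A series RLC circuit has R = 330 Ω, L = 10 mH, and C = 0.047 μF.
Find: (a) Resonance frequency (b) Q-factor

Step 1 — Resonance condition Im(Z)=0 gives ω₀ = 1/√(LC).
Step 2 — ω₀ = 1/√(0.01·4.7e-08) = 4.613e+04 rad/s.
Step 3 — f₀ = ω₀/(2π) = 7341 Hz.
Step 4 — Series Q: Q = ω₀L/R = 4.613e+04·0.01/330 = 1.398.

(a) f₀ = 7341 Hz  (b) Q = 1.398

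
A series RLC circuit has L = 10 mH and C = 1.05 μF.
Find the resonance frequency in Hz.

Step 1 — Resonance condition Im(Z)=0 gives ω₀ = 1/√(LC).
Step 2 — ω₀ = 1/√(0.01·1.05e-06) = 9759 rad/s.
Step 3 — f₀ = ω₀/(2π) = 1553 Hz.

f₀ = 1553 Hz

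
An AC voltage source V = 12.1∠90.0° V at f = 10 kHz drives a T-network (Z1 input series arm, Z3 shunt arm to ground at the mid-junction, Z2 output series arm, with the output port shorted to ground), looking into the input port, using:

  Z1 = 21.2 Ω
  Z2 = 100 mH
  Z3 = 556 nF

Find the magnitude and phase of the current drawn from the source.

Step 1 — Angular frequency: ω = 2π·f = 2π·1e+04 = 6.283e+04 rad/s.
Step 2 — Component impedances:
  Z1: Z = R = 21.2 Ω
  Z2: Z = jωL = j·6.283e+04·0.1 = 0 + j6283 Ω
  Z3: Z = 1/(jωC) = -j/(ω·C) = 0 - j28.62 Ω
Step 3 — With the output port shorted to ground, the output series arm Z2 runs from the junction to ground; the shunt arm Z3 also runs from the junction to ground. They appear in parallel: Z3 || Z2 = 0 - j28.76 Ω.
Step 4 — Series with input arm Z1: Z_in = Z1 + (Z3 || Z2) = 21.2 - j28.76 Ω = 35.73∠-53.6° Ω.
Step 5 — Source phasor: V = 12.1∠90.0° V = 0 + j12.1 V.
Step 6 — Ohm's law: I = V / Z_total = (0 + j12.1) / (21.2 - j28.76) = -0.2726 + j0.201 A.
Step 7 — Convert to polar: |I| = 0.3387 A, ∠I = 143.6°.

I = 0.3387∠143.6° A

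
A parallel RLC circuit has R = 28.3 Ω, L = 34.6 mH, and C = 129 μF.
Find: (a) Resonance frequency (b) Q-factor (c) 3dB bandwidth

Step 1 — Resonance: ω₀ = 1/√(LC) = 1/√(0.0346·0.000129) = 473.3 rad/s.
Step 2 — f₀ = ω₀/(2π) = 75.33 Hz.
Step 3 — Parallel Q: Q = R/(ω₀L) = 28.3/(473.3·0.0346) = 1.728.
Step 4 — Bandwidth: Δω = ω₀/Q = 273.9 rad/s; BW = Δω/(2π) = 43.6 Hz.

(a) f₀ = 75.33 Hz  (b) Q = 1.728  (c) BW = 43.6 Hz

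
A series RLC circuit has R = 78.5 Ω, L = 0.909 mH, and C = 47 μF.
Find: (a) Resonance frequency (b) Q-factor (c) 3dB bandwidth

Step 1 — Resonance: ω₀ = 1/√(LC) = 1/√(0.000909·4.7e-05) = 4838 rad/s.
Step 2 — f₀ = ω₀/(2π) = 770 Hz.
Step 3 — Series Q: Q = ω₀L/R = 4838·0.000909/78.5 = 0.05602.
Step 4 — Bandwidth: Δω = ω₀/Q = 8.636e+04 rad/s; BW = Δω/(2π) = 1.374e+04 Hz.

(a) f₀ = 770 Hz  (b) Q = 0.05602  (c) BW = 1.374e+04 Hz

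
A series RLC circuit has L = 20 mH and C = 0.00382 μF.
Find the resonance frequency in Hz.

Step 1 — Resonance condition Im(Z)=0 gives ω₀ = 1/√(LC).
Step 2 — ω₀ = 1/√(0.02·3.82e-09) = 1.144e+05 rad/s.
Step 3 — f₀ = ω₀/(2π) = 1.821e+04 Hz.

f₀ = 1.821e+04 Hz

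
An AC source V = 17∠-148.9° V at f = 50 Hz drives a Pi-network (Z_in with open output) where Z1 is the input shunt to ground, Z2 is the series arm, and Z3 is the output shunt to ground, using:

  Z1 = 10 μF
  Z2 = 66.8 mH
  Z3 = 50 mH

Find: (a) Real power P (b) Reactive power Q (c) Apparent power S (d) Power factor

Step 1 — Angular frequency: ω = 2π·f = 2π·50 = 314.2 rad/s.
Step 2 — Component impedances:
  Z1: Z = 1/(jωC) = -j/(ω·C) = 0 - j318.3 Ω
  Z2: Z = jωL = j·314.2·0.0668 = 0 + j20.99 Ω
  Z3: Z = jωL = j·314.2·0.05 = 0 + j15.71 Ω
Step 3 — With open output, the series arm Z2 and the output shunt Z3 appear in series to ground: Z2 + Z3 = 0 + j36.69 Ω.
Step 4 — Parallel with input shunt Z1: Z_in = Z1 || (Z2 + Z3) = 0 + j41.47 Ω = 41.47∠90.0° Ω.
Step 5 — Source phasor: V = 17∠-148.9° V = -14.56 - j8.781 V.
Step 6 — Current: I = V / Z = -0.2117 + j0.351 A = 0.4099∠121.1° A.
Step 7 — Complex power: S = V·I* = 0 + j6.968 VA.
Step 8 — Real power: P = Re(S) = 0 W.
Step 9 — Reactive power: Q = Im(S) = 6.968 VAR.
Step 10 — Apparent power: |S| = 6.968 VA.
Step 11 — Power factor: PF = P/|S| = 0 (lagging).

(a) P = 0 W  (b) Q = 6.968 VAR  (c) S = 6.968 VA  (d) PF = 0 (lagging)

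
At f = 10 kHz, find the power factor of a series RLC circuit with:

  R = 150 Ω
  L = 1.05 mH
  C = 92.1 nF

Step 1 — Angular frequency: ω = 2π·f = 2π·1e+04 = 6.283e+04 rad/s.
Step 2 — Component impedances:
  R: Z = R = 150 Ω
  L: Z = jωL = j·6.283e+04·0.00105 = 0 + j65.97 Ω
  C: Z = 1/(jωC) = -j/(ω·C) = 0 - j172.8 Ω
Step 3 — Series combination: Z_total = R + L + C = 150 - j106.8 Ω = 184.2∠-35.5° Ω.
Step 4 — Power factor: PF = cos(φ) = Re(Z)/|Z| = 150/184.16 = 0.8145.
Step 5 — Type: Im(Z) = -106.8 ⇒ leading (phase φ = -35.5°).

PF = 0.8145 (leading, φ = -35.5°)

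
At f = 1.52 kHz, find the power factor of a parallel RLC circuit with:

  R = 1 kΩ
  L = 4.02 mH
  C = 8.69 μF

Step 1 — Angular frequency: ω = 2π·f = 2π·1520 = 9550 rad/s.
Step 2 — Component impedances:
  R: Z = R = 1000 Ω
  L: Z = jωL = j·9550·0.00402 = 0 + j38.39 Ω
  C: Z = 1/(jωC) = -j/(ω·C) = 0 - j12.05 Ω
Step 3 — Parallel combination: 1/Z_total = 1/R + 1/L + 1/C; Z_total = 0.3083 - j17.55 Ω = 17.56∠-89.0° Ω.
Step 4 — Power factor: PF = cos(φ) = Re(Z)/|Z| = 0.3083/17.56 = 0.01756.
Step 5 — Type: Im(Z) = -17.55 ⇒ leading (phase φ = -89.0°).

PF = 0.01756 (leading, φ = -89.0°)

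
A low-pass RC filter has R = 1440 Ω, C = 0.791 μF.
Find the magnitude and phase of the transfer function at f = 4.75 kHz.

Step 1 — Angular frequency: ω = 2π·4750 = 2.985e+04 rad/s.
Step 2 — Transfer function: H(jω) = 1/(1 + jωRC).
Step 3 — Denominator: 1 + jωRC = 1 + j·2.985e+04·1440·7.91e-07 = 1 + j33.99.
Step 4 — H = 0.0008646 - j0.02939.
Step 5 — Magnitude: |H| = 0.0294 (-30.6 dB); phase: φ = -88.3°.

|H| = 0.0294 (-30.6 dB), φ = -88.3°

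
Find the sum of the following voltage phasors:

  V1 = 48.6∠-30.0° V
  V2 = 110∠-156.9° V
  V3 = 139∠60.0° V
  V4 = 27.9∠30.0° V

Step 1 — Convert each phasor to rectangular form:
  V1 = 48.6·(cos(-30.0°) + j·sin(-30.0°)) = 42.09 - j24.3 V
  V2 = 110·(cos(-156.9°) + j·sin(-156.9°)) = -101.2 - j43.16 V
  V3 = 139·(cos(60.0°) + j·sin(60.0°)) = 69.5 + j120.4 V
  V4 = 27.9·(cos(30.0°) + j·sin(30.0°)) = 24.16 + j13.95 V
Step 2 — Sum components: V_total = 34.57 + j66.87 V.
Step 3 — Convert to polar: |V_total| = 75.28 V, ∠V_total = 62.7°.

V_total = 75.28∠62.7° V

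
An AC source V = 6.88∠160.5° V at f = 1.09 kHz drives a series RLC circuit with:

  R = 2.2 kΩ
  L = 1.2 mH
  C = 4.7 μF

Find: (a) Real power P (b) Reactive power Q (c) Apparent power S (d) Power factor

Step 1 — Angular frequency: ω = 2π·f = 2π·1090 = 6849 rad/s.
Step 2 — Component impedances:
  R: Z = R = 2200 Ω
  L: Z = jωL = j·6849·0.0012 = 0 + j8.218 Ω
  C: Z = 1/(jωC) = -j/(ω·C) = 0 - j31.07 Ω
Step 3 — Series combination: Z_total = R + L + C = 2200 - j22.85 Ω = 2200∠-0.6° Ω.
Step 4 — Source phasor: V = 6.88∠160.5° V = -6.485 + j2.297 V.
Step 5 — Current: I = V / Z = -0.002958 + j0.001013 A = 0.003127∠161.1° A.
Step 6 — Complex power: S = V·I* = 0.02151 - j0.0002234 VA.
Step 7 — Real power: P = Re(S) = 0.02151 W.
Step 8 — Reactive power: Q = Im(S) = -0.0002234 VAR.
Step 9 — Apparent power: |S| = 0.02151 VA.
Step 10 — Power factor: PF = P/|S| = 0.9999 (leading).

(a) P = 0.02151 W  (b) Q = -0.0002234 VAR  (c) S = 0.02151 VA  (d) PF = 0.9999 (leading)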